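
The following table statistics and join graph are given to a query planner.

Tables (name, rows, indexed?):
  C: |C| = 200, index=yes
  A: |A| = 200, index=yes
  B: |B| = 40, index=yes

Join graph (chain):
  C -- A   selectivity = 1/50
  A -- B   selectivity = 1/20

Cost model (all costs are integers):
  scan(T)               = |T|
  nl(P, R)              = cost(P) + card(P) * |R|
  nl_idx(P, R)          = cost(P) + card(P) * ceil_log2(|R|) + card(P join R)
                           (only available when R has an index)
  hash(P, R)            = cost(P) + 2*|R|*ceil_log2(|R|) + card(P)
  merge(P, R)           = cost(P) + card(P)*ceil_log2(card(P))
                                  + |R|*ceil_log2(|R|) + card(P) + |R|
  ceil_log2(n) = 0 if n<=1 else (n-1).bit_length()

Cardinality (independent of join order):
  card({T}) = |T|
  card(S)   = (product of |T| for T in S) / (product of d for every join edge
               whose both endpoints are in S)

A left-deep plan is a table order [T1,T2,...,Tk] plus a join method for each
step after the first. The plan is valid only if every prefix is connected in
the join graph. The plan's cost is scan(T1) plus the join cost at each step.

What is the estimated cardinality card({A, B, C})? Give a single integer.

1600

Tables in S: A(200), B(40), C(200)
Edges inside S: C-A(d=50), A-B(d=20)
numerator = 200 * 40 * 200 = 1600000
denominator = 50 * 20 = 1000
card(S) = 1600000 / 1000 = 1600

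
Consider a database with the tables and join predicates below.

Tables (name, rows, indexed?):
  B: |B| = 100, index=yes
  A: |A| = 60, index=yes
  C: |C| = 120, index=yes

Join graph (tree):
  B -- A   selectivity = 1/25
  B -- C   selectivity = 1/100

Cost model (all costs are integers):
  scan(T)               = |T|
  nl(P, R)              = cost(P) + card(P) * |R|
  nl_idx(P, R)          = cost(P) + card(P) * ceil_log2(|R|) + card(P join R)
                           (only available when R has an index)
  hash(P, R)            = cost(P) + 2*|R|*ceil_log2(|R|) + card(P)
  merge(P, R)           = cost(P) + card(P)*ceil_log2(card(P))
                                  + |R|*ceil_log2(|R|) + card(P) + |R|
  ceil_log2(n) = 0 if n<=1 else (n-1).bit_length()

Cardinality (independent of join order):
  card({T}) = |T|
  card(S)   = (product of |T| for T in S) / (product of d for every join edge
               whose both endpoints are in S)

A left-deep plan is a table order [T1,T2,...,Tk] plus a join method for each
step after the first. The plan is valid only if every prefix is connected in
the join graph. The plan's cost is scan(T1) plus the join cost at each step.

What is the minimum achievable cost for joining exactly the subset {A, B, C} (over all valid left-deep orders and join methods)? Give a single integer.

1760

Selinger DP over subsets of {A,B,C}:
  {B}: scan cost=100, card=100
  {A}: scan cost=60, card=60
  {C}: scan cost=120, card=120
  {AB}: card=240; try (B,nl_idx)→720, (A,hash)→920, (A,nl_idx)→940, (B,merge)→1280, (A,merge)→1320, (B,hash)→1520 …(+2); best=720 via (B,nl_idx)
  {BC}: card=120; try (C,nl_idx)→920, (B,nl_idx)→1080, (B,hash)→1640, (C,merge)→1860, (C,hash)→1880, (B,merge)→1880 …(+2); best=920 via (C,nl_idx)
  {ABC}: card=288; try (A,hash)→1760, (A,nl_idx)→1928, (A,merge)→2300, (C,hash)→2640, (C,nl_idx)→2688, (C,merge)→3840 …(+2); best=1760 via (A,hash)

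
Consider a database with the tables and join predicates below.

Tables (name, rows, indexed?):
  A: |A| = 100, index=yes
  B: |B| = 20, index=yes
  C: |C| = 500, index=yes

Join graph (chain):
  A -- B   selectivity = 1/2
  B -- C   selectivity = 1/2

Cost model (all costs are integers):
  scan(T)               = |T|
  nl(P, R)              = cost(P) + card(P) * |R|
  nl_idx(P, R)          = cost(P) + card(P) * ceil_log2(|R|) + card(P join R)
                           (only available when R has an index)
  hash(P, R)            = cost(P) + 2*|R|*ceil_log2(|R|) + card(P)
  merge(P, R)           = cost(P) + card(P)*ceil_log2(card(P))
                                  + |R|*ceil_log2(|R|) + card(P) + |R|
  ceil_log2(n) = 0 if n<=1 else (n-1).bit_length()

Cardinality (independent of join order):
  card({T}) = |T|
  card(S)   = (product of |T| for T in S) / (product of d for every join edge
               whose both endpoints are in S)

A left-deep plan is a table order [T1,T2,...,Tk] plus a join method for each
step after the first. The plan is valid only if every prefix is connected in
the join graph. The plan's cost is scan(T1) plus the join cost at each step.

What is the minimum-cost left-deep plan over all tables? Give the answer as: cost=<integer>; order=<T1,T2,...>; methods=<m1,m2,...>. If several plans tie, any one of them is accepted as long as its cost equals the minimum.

Selinger DP (subsets sized 1..n):
  {A}: scan cost=100, card=100
  {B}: scan cost=20, card=20
  {C}: scan cost=500, card=500
  {AB}: card=1000; try (B,hash)→400, (A,merge)→940, (B,merge)→1020, (A,nl_idx)→1160, (A,hash)→1440, (B,nl_idx)→1600 …(+2); best=400 via (B,hash)
  {BC}: card=5000; try (B,hash)→1200, (C,merge)→5140, (C,nl_idx)→5200, (B,merge)→5620, (B,nl_idx)→8000, (C,hash)→9040 …(+2); best=1200 via (B,hash)
  {ABC}: card=250000; try (A,hash)→7600, (C,hash)→10400, (C,merge)→16400, (A,merge)→72000, (C,nl_idx)→259400, (A,nl_idx)→286200 …(+2); best=7600 via (A,hash)

cost=7600; order=C,B,A; methods=hash,hash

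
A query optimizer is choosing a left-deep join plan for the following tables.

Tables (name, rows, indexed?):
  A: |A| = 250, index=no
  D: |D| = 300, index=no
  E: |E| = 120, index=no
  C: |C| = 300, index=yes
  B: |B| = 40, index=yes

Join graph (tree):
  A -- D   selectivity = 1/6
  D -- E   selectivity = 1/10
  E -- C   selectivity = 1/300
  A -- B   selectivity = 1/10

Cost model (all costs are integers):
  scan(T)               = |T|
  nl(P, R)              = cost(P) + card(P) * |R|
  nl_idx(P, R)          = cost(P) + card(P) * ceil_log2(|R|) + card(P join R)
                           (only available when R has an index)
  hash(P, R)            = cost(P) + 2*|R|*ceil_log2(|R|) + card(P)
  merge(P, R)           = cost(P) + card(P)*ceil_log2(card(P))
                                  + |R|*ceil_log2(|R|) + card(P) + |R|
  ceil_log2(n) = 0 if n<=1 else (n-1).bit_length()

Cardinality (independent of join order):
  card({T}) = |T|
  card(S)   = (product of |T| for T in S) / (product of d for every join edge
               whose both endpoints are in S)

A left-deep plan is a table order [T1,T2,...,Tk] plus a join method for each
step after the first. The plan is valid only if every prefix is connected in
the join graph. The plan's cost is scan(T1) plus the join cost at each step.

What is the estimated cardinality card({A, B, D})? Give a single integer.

Tables in S: A(250), B(40), D(300)
Edges inside S: A-D(d=6), A-B(d=10)
numerator = 250 * 40 * 300 = 3000000
denominator = 6 * 10 = 60
card(S) = 3000000 / 60 = 50000

50000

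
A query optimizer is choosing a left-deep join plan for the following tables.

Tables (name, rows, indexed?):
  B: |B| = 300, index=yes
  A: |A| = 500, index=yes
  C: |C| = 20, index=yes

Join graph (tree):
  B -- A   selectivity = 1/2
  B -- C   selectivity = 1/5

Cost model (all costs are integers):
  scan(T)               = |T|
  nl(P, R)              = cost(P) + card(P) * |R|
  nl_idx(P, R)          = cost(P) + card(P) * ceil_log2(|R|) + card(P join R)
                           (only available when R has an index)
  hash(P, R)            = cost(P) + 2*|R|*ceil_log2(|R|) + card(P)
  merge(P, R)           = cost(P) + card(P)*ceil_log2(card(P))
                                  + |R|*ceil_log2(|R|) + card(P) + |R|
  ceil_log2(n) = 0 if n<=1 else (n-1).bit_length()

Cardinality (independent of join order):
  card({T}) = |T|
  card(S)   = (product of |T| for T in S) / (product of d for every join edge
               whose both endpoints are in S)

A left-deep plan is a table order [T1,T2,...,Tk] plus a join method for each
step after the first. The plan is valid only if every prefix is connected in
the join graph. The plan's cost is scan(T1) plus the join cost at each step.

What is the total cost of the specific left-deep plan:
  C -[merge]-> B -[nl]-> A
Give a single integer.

step 1: scan C: cost=20, card=20
step 2: join B via merge
    card(P join B) = 20*300/(5) = 1200
    cost = 20 + 20*5 + 300*9 + 20 + 300 = 3140
step 3: join A via nl
    card(P join A) = 1200*500/(2) = 300000
    cost = 3140 + 1200*500 = 603140

603140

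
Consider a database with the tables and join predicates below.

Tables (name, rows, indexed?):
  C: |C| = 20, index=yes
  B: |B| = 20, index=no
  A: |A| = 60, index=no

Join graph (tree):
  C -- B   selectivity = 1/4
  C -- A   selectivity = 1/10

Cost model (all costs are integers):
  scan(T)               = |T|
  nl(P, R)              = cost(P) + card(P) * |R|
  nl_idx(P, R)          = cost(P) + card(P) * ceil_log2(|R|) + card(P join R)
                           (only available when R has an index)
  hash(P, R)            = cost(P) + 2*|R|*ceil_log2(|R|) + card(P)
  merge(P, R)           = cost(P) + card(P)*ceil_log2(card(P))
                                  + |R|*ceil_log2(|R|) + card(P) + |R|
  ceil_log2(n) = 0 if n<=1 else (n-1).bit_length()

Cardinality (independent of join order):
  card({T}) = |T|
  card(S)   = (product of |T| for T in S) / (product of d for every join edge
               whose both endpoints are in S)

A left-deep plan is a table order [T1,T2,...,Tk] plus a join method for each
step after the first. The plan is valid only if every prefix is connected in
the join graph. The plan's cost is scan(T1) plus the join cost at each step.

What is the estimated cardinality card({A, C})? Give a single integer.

120

Tables in S: A(60), C(20)
Edges inside S: C-A(d=10)
numerator = 60 * 20 = 1200
denominator = 10 = 10
card(S) = 1200 / 10 = 120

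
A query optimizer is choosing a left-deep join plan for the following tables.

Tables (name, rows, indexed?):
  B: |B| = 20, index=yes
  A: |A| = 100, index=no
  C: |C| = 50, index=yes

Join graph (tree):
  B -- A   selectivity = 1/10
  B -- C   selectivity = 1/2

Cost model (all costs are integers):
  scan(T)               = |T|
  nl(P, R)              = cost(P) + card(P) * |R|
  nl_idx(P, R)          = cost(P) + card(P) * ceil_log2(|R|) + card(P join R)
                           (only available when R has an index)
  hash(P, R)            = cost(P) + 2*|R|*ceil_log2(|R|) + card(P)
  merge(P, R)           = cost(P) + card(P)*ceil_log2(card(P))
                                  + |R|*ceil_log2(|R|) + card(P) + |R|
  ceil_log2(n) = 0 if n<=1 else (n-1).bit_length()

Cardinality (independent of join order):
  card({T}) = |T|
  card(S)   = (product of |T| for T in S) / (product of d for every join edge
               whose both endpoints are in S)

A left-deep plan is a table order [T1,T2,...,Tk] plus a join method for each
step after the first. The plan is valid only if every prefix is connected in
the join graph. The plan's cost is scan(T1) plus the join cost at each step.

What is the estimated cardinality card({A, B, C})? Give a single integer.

Tables in S: A(100), B(20), C(50)
Edges inside S: B-A(d=10), B-C(d=2)
numerator = 100 * 20 * 50 = 100000
denominator = 10 * 2 = 20
card(S) = 100000 / 20 = 5000

5000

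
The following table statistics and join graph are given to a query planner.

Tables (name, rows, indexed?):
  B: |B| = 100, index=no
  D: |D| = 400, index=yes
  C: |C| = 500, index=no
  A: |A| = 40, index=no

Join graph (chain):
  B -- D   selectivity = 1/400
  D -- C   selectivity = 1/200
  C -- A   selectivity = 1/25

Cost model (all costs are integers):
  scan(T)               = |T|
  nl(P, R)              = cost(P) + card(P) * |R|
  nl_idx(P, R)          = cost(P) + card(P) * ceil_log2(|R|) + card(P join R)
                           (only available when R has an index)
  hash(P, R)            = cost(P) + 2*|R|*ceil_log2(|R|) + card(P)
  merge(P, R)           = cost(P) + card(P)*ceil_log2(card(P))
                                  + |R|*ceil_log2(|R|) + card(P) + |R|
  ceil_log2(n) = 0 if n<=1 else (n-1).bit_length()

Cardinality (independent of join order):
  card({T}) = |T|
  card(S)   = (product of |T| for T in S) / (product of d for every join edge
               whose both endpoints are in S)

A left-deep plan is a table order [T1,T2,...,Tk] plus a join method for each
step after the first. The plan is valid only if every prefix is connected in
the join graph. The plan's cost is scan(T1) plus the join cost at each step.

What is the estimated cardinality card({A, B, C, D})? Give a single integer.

Tables in S: A(40), B(100), C(500), D(400)
Edges inside S: B-D(d=400), D-C(d=200), C-A(d=25)
numerator = 40 * 100 * 500 * 400 = 800000000
denominator = 400 * 200 * 25 = 2000000
card(S) = 800000000 / 2000000 = 400

400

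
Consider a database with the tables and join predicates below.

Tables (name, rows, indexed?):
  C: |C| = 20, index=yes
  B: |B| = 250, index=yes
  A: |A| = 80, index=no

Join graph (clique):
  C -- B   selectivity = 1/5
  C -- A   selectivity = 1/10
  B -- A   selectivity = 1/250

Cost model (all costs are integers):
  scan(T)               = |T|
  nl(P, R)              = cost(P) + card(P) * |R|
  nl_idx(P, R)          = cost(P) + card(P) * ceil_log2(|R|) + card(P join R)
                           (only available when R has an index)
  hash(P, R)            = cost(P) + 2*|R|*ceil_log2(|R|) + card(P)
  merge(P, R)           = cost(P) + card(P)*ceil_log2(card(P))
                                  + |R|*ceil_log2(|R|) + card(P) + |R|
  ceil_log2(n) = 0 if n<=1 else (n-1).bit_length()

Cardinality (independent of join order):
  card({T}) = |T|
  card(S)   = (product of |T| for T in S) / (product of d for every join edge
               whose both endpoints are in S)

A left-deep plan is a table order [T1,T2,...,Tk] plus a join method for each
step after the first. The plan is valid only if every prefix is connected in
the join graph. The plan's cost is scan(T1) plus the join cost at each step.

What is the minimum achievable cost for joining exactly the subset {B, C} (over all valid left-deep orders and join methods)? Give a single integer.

Selinger DP over subsets of {B,C}:
  {C}: scan cost=20, card=20
  {B}: scan cost=250, card=250
  {BC}: card=1000; try (C,hash)→700, (B,nl_idx)→1180, (B,merge)→2390, (C,nl_idx)→2500, (C,merge)→2620, (B,hash)→4040 …(+2); best=700 via (C,hash)

700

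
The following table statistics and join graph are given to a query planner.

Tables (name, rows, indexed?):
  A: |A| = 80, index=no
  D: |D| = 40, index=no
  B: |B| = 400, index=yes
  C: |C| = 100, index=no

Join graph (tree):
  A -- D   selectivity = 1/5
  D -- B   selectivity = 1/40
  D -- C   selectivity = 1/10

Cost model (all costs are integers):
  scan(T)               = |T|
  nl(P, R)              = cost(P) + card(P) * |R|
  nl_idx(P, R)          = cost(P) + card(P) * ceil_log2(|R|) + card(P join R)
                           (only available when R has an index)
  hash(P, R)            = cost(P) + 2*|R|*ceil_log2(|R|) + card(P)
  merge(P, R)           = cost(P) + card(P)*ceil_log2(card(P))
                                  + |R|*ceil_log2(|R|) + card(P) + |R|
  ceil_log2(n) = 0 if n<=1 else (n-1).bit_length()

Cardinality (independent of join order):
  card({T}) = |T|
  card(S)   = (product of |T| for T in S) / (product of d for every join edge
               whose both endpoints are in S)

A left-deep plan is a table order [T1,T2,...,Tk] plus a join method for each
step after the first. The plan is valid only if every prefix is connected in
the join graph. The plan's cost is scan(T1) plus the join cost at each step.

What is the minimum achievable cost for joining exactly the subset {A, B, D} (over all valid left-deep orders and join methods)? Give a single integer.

Selinger DP over subsets of {A,B,D}:
  {A}: scan cost=80, card=80
  {D}: scan cost=40, card=40
  {B}: scan cost=400, card=400
  {AD}: card=640; try (D,hash)→640, (A,merge)→960, (D,merge)→1000, (A,hash)→1200, (A,nl)→3240, (D,nl)→3280; best=640 via (D,hash)
  {BD}: card=400; try (B,nl_idx)→800, (D,hash)→1280, (B,merge)→4320, (D,merge)→4680, (B,hash)→7280, (B,nl)→16040 …(+1); best=800 via (B,nl_idx)
  {ABD}: card=6400; try (A,hash)→2320, (A,merge)→5440, (B,hash)→8480, (B,merge)→11680, (B,nl_idx)→12800, (A,nl)→32800 …(+1); best=2320 via (A,hash)

2320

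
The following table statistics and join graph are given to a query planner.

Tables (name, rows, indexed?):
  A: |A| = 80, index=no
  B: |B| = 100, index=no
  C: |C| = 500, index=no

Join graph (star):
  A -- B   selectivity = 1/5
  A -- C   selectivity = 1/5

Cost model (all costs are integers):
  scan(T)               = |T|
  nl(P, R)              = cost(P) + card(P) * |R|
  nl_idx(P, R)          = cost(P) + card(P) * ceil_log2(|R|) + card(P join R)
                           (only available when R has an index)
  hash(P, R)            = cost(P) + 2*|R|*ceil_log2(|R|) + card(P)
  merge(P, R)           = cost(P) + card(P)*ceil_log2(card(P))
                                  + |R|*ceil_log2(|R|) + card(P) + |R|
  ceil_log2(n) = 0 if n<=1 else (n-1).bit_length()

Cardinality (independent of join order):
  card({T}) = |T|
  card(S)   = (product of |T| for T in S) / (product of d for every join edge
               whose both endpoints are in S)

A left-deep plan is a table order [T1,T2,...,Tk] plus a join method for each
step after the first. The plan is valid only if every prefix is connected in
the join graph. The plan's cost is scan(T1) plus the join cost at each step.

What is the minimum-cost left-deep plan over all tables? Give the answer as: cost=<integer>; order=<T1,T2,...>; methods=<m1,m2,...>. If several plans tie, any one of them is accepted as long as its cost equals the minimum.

cost=11520; order=C,A,B; methods=hash,hash

Selinger DP (subsets sized 1..n):
  {A}: scan cost=80, card=80
  {B}: scan cost=100, card=100
  {C}: scan cost=500, card=500
  {AB}: card=1600; try (A,hash)→1320, (B,merge)→1520, (A,merge)→1540, (B,hash)→1560, (B,nl)→8080, (A,nl)→8100; best=1320 via (A,hash)
  {AC}: card=8000; try (A,hash)→2120, (C,merge)→5720, (A,merge)→6140, (C,hash)→9160, (C,nl)→40080, (A,nl)→40500; best=2120 via (A,hash)
  {ABC}: card=160000; try (B,hash)→11520, (C,hash)→11920, (C,merge)→25520, (B,merge)→114920, (C,nl)→801320, (B,nl)→802120; best=11520 via (B,hash)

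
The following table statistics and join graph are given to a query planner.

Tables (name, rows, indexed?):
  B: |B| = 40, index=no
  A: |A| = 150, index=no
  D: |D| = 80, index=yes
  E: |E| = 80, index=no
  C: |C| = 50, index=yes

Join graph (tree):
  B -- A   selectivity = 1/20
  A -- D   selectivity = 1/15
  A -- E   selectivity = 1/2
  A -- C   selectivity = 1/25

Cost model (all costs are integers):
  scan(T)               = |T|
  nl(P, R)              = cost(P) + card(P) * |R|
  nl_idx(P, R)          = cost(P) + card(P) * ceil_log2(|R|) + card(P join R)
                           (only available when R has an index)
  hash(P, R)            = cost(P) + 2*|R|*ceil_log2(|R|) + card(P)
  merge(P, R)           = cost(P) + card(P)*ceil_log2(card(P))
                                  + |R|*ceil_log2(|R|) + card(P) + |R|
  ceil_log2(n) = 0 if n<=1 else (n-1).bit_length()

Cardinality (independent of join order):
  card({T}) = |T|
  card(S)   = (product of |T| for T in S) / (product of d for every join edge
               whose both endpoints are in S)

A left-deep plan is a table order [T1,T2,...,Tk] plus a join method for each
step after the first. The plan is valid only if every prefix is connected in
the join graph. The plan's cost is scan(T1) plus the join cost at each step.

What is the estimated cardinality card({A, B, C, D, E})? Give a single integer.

Tables in S: A(150), B(40), C(50), D(80), E(80)
Edges inside S: B-A(d=20), A-D(d=15), A-E(d=2), A-C(d=25)
numerator = 150 * 40 * 50 * 80 * 80 = 1920000000
denominator = 20 * 15 * 2 * 25 = 15000
card(S) = 1920000000 / 15000 = 128000

128000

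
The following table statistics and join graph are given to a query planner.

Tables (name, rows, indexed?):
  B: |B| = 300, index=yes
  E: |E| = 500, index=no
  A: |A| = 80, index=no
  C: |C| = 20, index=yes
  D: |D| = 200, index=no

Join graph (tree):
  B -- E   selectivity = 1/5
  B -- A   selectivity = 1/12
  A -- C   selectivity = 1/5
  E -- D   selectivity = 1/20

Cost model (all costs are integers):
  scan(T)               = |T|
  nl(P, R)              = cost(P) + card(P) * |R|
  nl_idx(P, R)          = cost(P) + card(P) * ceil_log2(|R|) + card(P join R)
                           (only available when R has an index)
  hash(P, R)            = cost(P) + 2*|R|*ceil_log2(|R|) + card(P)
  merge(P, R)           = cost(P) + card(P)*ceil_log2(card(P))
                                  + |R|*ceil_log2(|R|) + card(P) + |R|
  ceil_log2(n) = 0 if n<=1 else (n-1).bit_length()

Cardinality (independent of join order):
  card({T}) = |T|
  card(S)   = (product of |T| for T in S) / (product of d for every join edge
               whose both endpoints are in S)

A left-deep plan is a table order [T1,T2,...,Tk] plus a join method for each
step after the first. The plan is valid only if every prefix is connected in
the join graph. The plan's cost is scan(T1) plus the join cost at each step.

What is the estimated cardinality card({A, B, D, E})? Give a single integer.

2000000

Tables in S: A(80), B(300), D(200), E(500)
Edges inside S: B-E(d=5), B-A(d=12), E-D(d=20)
numerator = 80 * 300 * 200 * 500 = 2400000000
denominator = 5 * 12 * 20 = 1200
card(S) = 2400000000 / 1200 = 2000000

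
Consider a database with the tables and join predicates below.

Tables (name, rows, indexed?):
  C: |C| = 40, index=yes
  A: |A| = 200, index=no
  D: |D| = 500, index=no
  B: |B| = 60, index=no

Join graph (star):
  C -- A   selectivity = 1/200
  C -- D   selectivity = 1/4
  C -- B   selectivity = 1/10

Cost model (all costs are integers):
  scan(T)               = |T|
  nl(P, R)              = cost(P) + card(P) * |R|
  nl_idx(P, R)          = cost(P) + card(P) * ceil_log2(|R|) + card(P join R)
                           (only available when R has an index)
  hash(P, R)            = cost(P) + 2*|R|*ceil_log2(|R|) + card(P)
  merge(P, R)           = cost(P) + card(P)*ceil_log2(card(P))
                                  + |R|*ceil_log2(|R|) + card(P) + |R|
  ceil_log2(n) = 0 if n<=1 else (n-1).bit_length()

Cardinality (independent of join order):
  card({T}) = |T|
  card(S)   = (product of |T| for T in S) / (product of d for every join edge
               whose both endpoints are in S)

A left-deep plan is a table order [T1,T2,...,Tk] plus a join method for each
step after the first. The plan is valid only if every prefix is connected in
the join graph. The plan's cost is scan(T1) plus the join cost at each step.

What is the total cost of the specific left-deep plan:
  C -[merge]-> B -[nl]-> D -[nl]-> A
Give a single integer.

6120740

step 1: scan C: cost=40, card=40
step 2: join B via merge
    card(P join B) = 40*60/(10) = 240
    cost = 40 + 40*6 + 60*6 + 40 + 60 = 740
step 3: join D via nl
    card(P join D) = 240*500/(4) = 30000
    cost = 740 + 240*500 = 120740
step 4: join A via nl
    card(P join A) = 30000*200/(200) = 30000
    cost = 120740 + 30000*200 = 6120740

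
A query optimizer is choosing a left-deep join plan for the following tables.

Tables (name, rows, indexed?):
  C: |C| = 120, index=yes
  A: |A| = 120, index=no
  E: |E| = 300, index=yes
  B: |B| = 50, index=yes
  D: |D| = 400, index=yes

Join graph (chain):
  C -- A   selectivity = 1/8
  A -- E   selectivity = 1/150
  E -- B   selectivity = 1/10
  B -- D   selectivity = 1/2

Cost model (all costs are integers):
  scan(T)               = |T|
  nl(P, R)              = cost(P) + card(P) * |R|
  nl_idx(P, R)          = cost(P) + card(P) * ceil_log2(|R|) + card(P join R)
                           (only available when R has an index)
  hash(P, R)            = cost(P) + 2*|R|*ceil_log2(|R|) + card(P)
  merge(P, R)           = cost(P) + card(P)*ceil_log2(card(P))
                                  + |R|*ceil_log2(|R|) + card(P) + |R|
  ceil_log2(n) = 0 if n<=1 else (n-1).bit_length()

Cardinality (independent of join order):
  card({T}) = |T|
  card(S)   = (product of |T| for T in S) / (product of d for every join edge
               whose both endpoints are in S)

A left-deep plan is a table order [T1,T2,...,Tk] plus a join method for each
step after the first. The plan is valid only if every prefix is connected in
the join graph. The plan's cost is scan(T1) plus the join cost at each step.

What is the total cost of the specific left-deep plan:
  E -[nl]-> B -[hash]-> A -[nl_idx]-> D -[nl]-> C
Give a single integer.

step 1: scan E: cost=300, card=300
step 2: join B via nl
    card(P join B) = 300*50/(10) = 1500
    cost = 300 + 300*50 = 15300
step 3: join A via hash
    card(P join A) = 1500*120/(150) = 1200
    cost = 15300 + 2*120*7 + 1500 = 18480
step 4: join D via nl_idx
    card(P join D) = 1200*400/(2) = 240000
    cost = 18480 + 1200*9 + 240000 = 269280
step 5: join C via nl
    card(P join C) = 240000*120/(8) = 3600000
    cost = 269280 + 240000*120 = 29069280

29069280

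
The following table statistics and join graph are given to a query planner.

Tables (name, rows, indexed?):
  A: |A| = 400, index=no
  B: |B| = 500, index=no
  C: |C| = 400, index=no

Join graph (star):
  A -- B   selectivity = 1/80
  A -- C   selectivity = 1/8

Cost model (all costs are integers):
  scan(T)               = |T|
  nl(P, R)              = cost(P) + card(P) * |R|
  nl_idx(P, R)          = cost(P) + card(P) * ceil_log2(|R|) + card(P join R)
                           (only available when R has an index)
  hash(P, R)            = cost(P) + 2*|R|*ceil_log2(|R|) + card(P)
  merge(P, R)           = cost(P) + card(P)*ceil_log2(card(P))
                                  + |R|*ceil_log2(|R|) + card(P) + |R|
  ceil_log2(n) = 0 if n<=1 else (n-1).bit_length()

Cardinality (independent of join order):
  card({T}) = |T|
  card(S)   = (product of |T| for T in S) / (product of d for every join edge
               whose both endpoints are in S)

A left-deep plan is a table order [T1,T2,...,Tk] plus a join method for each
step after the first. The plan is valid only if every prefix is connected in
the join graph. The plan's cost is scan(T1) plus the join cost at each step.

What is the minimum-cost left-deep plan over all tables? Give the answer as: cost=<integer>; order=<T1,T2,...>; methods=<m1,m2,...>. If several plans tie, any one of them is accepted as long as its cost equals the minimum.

cost=17900; order=B,A,C; methods=hash,hash

Selinger DP (subsets sized 1..n):
  {A}: scan cost=400, card=400
  {B}: scan cost=500, card=500
  {C}: scan cost=400, card=400
  {AB}: card=2500; try (A,hash)→8200, (B,merge)→9400, (A,merge)→9500, (B,hash)→9800, (B,nl)→200400, (A,nl)→200500; best=8200 via (A,hash)
  {AC}: card=20000; try (C,hash)→8000, (A,hash)→8000, (C,merge)→8400, (A,merge)→8400, (C,nl)→160400, (A,nl)→160400; best=8000 via (C,hash)
  {ABC}: card=125000; try (C,hash)→17900, (B,hash)→37000, (C,merge)→44700, (B,merge)→333000, (C,nl)→1008200, (B,nl)→10008000; best=17900 via (C,hash)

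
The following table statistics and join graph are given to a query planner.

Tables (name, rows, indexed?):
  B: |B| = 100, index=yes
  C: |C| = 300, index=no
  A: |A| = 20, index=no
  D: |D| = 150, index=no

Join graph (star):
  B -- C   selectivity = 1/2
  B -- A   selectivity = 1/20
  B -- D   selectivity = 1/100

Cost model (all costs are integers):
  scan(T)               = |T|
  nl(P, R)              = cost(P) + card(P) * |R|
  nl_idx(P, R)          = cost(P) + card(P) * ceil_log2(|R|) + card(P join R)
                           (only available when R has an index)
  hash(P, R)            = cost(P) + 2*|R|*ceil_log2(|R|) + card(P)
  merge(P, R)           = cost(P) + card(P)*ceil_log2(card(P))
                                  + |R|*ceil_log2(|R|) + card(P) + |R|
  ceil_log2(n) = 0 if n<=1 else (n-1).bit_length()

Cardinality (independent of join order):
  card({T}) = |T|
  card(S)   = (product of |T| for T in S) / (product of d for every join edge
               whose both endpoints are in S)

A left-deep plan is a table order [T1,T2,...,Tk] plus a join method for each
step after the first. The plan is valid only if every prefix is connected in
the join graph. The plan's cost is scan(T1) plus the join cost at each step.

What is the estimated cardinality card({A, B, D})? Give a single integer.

150

Tables in S: A(20), B(100), D(150)
Edges inside S: B-A(d=20), B-D(d=100)
numerator = 20 * 100 * 150 = 300000
denominator = 20 * 100 = 2000
card(S) = 300000 / 2000 = 150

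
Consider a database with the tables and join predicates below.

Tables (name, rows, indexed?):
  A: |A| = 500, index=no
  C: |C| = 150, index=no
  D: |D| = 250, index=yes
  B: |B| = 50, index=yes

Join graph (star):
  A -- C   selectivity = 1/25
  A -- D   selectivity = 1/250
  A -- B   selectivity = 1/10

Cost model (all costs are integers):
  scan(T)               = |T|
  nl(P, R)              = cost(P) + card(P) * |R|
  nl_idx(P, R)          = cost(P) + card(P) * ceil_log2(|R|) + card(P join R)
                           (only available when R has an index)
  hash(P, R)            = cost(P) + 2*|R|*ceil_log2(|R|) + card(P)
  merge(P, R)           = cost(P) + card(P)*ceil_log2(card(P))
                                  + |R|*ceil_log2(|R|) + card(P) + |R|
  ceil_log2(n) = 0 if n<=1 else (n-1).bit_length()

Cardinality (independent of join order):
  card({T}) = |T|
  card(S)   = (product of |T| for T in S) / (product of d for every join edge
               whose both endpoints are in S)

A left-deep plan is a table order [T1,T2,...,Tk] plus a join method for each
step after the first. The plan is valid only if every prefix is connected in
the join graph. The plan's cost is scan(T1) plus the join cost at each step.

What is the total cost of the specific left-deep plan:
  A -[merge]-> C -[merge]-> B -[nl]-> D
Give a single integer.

step 1: scan A: cost=500, card=500
step 2: join C via merge
    card(P join C) = 500*150/(25) = 3000
    cost = 500 + 500*9 + 150*8 + 500 + 150 = 6850
step 3: join B via merge
    card(P join B) = 3000*50/(10) = 15000
    cost = 6850 + 3000*12 + 50*6 + 3000 + 50 = 46200
step 4: join D via nl
    card(P join D) = 15000*250/(250) = 15000
    cost = 46200 + 15000*250 = 3796200

3796200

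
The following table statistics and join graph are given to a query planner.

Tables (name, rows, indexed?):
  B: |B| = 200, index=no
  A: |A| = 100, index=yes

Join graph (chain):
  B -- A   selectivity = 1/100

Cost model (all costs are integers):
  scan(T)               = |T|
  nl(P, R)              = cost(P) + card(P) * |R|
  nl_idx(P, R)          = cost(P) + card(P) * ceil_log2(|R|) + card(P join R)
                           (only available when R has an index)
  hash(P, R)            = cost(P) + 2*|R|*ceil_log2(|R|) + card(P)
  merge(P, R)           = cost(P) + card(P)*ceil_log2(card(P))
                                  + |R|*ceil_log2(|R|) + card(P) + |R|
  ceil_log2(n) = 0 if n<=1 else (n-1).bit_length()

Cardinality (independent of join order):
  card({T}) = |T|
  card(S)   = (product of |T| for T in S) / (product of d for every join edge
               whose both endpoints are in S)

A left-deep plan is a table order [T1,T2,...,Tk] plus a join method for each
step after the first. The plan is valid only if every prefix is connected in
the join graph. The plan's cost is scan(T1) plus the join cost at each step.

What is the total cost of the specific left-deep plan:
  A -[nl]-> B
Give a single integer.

step 1: scan A: cost=100, card=100
step 2: join B via nl
    card(P join B) = 100*200/(100) = 200
    cost = 100 + 100*200 = 20100

20100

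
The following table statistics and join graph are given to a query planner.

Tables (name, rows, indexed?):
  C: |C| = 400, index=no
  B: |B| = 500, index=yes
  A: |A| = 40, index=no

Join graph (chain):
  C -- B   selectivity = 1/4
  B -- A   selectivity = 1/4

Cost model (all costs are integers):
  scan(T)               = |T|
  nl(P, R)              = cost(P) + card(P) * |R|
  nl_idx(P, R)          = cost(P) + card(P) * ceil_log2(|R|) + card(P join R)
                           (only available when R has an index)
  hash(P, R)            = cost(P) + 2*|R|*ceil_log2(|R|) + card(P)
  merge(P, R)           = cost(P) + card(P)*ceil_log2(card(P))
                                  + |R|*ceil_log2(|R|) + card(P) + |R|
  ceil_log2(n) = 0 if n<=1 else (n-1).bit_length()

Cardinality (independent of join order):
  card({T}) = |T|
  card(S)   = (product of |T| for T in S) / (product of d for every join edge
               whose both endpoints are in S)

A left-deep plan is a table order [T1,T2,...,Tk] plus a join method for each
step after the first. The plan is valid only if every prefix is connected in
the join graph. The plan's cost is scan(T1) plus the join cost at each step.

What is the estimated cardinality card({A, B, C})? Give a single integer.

Tables in S: A(40), B(500), C(400)
Edges inside S: C-B(d=4), B-A(d=4)
numerator = 40 * 500 * 400 = 8000000
denominator = 4 * 4 = 16
card(S) = 8000000 / 16 = 500000

500000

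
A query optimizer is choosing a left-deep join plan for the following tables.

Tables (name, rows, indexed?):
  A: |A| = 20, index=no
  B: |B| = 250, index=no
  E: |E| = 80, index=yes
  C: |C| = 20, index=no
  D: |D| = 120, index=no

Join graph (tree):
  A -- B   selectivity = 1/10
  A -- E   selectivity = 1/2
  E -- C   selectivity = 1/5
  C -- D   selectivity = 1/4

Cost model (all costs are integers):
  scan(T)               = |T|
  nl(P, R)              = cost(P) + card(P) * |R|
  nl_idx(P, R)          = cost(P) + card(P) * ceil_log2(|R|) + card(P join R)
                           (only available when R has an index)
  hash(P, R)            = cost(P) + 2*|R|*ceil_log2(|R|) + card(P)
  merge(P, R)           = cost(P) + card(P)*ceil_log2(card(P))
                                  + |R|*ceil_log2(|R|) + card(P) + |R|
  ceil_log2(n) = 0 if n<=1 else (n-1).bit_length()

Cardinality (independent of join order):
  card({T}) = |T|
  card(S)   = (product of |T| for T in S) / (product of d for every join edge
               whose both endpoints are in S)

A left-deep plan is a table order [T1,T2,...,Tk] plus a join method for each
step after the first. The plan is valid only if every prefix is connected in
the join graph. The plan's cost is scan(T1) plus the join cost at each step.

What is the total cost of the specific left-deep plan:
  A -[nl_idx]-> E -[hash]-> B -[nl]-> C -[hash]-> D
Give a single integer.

step 1: scan A: cost=20, card=20
step 2: join E via nl_idx
    card(P join E) = 20*80/(2) = 800
    cost = 20 + 20*7 + 800 = 960
step 3: join B via hash
    card(P join B) = 800*250/(10) = 20000
    cost = 960 + 2*250*8 + 800 = 5760
step 4: join C via nl
    card(P join C) = 20000*20/(5) = 80000
    cost = 5760 + 20000*20 = 405760
step 5: join D via hash
    card(P join D) = 80000*120/(4) = 2400000
    cost = 405760 + 2*120*7 + 80000 = 487440

487440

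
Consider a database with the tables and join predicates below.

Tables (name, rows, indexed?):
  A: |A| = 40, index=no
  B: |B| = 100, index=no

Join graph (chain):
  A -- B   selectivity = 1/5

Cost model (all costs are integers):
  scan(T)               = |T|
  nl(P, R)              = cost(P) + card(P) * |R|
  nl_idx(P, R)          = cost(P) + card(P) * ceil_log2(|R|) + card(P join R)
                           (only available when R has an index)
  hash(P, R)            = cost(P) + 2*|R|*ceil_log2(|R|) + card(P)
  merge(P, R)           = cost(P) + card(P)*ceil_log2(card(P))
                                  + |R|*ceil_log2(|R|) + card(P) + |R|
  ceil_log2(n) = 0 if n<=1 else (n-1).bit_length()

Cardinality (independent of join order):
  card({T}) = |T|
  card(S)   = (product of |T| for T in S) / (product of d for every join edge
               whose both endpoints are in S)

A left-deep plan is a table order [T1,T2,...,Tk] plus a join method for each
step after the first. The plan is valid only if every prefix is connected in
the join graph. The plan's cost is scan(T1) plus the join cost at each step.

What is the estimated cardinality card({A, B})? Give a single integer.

Tables in S: A(40), B(100)
Edges inside S: A-B(d=5)
numerator = 40 * 100 = 4000
denominator = 5 = 5
card(S) = 4000 / 5 = 800

800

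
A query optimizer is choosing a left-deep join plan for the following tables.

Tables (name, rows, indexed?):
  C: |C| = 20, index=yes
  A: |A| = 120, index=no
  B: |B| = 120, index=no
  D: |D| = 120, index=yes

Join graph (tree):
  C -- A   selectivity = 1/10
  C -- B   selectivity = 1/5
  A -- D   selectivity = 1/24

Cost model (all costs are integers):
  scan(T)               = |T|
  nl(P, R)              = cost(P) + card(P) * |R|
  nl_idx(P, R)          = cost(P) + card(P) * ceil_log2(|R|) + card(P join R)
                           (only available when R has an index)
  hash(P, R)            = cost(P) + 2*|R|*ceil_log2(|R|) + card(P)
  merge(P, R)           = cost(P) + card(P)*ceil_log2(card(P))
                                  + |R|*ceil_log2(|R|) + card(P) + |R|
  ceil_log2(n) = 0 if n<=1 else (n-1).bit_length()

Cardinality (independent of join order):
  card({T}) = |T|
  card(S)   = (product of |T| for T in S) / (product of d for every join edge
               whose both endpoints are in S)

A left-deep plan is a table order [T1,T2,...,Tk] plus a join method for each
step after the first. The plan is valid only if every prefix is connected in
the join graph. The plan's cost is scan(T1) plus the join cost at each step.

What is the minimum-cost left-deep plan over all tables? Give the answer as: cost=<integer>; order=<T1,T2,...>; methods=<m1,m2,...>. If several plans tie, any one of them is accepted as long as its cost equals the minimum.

Selinger DP (subsets sized 1..n):
  {C}: scan cost=20, card=20
  {A}: scan cost=120, card=120
  {B}: scan cost=120, card=120
  {D}: scan cost=120, card=120
  {AC}: card=240; try (C,hash)→440, (C,nl_idx)→960, (A,merge)→1100, (C,merge)→1200, (A,hash)→1720, (A,nl)→2420 …(+1); best=440 via (C,hash)
  {BC}: card=480; try (C,hash)→440, (B,merge)→1100, (C,merge)→1200, (C,nl_idx)→1200, (B,hash)→1720, (B,nl)→2420 …(+1); best=440 via (C,hash)
  {AD}: card=600; try (D,nl_idx)→1560, (D,hash)→1920, (A,hash)→1920, (D,merge)→2040, (A,merge)→2040, (D,nl)→14520 …(+1); best=1560 via (D,nl_idx)
  {ABC}: card=5760; try (B,hash)→2360, (A,hash)→2600, (B,merge)→3560, (A,merge)→6200, (B,nl)→29240, (A,nl)→58040; best=2360 via (B,hash)
  {ACD}: card=1200; try (D,hash)→2360, (C,hash)→2360, (D,nl_idx)→3320, (D,merge)→3560, (C,nl_idx)→5760, (C,merge)→8280 …(+2); best=2360 via (D,hash)
  {ABCD}: card=28800; try (B,hash)→5240, (D,hash)→9800, (B,merge)→17720, (D,nl_idx)→71480, (D,merge)→83960, (B,nl)→146360 …(+1); best=5240 via (B,hash)

cost=5240; order=A,C,D,B; methods=hash,hash,hash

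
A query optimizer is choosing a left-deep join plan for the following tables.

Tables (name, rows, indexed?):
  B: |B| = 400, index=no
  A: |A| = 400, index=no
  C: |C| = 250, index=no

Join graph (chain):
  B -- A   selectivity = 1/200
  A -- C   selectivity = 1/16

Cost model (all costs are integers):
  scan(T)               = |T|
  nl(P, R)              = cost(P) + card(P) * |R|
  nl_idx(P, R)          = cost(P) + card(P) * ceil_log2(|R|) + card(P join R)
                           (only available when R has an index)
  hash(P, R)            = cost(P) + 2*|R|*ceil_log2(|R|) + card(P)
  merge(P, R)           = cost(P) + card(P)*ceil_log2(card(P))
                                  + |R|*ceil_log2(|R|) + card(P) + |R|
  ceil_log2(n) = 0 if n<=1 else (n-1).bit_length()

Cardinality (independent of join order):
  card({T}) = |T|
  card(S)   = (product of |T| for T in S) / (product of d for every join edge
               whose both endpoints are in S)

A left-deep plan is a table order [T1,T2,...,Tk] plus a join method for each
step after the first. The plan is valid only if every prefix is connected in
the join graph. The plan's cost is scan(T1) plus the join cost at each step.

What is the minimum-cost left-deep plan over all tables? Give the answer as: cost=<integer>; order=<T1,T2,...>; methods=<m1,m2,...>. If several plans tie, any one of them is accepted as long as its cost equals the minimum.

Selinger DP (subsets sized 1..n):
  {B}: scan cost=400, card=400
  {A}: scan cost=400, card=400
  {C}: scan cost=250, card=250
  {AB}: card=800; try (B,hash)→8000, (A,hash)→8000, (B,merge)→8400, (A,merge)→8400, (B,nl)→160400, (A,nl)→160400; best=8000 via (B,hash)
  {AC}: card=6250; try (C,hash)→4800, (A,merge)→6500, (C,merge)→6650, (A,hash)→7700, (A,nl)→100250, (C,nl)→100400; best=4800 via (C,hash)
  {ABC}: card=12500; try (C,hash)→12800, (B,hash)→18250, (C,merge)→19050, (B,merge)→96300, (C,nl)→208000, (B,nl)→2504800; best=12800 via (C,hash)

cost=12800; order=A,B,C; methods=hash,hash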